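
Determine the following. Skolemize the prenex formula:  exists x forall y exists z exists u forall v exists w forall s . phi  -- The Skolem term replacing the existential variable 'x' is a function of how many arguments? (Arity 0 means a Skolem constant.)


Quantifier prefix: exists x forall y exists z exists u forall v exists w forall s
'x' is existentially quantified at position 1.
No universal quantifiers precede it.
Skolem function arity = 0 (a Skolem constant)

0


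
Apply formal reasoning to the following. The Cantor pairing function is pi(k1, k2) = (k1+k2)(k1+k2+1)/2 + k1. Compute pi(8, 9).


k1 + k2 = 17
(k1+k2)(k1+k2+1)/2 = 17 * 18 / 2 = 153
pi = 153 + 8 = 161

161


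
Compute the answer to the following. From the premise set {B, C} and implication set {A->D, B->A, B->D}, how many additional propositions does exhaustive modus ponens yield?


Initial facts: {B, C}
Apply modus ponens to closure:
  B and B->A  =>  A
  B and B->D  =>  D
Final known: {A, B, C, D}
New propositions: {A, D}
Count = 2

2


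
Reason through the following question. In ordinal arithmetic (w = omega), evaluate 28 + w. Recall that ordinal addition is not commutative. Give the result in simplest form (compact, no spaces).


Compute 28 + w.
Ordinal + is associative but NOT commutative; for finite n>0, n + w = w but w + n stays w+n.
Any finite left addend is absorbed by w on the right: 28 + w = w.
Result = w

w


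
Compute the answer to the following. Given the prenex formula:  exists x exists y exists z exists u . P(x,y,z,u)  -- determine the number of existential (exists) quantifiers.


Quantifier prefix: exists x exists y exists z exists u
Mark each quantifier type:
  E E E E
Universal count = 0, Existential count = 4
Asked for existential (exists) quantifiers: 4

4


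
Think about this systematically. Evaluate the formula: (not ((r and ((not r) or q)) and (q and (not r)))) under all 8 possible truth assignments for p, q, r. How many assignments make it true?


Check all 8 assignments:
p=0, q=0, r=0: 1
p=0, q=0, r=1: 1
p=0, q=1, r=0: 1
p=0, q=1, r=1: 1
p=1, q=0, r=0: 1
p=1, q=0, r=1: 1
p=1, q=1, r=0: 1
p=1, q=1, r=1: 1
Count of True = 8

8


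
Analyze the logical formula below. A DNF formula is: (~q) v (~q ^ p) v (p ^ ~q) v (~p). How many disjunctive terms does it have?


A DNF formula is a disjunction of terms (conjunctions).
Terms are separated by v.
Counting the disjuncts: 4 terms.

4


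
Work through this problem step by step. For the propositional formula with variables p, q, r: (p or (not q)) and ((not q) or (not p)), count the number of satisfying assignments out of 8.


Evaluate all 8 assignments for p, q, r:
p=0, q=0, r=0: 1
p=0, q=0, r=1: 1
p=0, q=1, r=0: 0
p=0, q=1, r=1: 0
p=1, q=0, r=0: 1
p=1, q=0, r=1: 1
p=1, q=1, r=0: 0
p=1, q=1, r=1: 0
Satisfying count = 4

4


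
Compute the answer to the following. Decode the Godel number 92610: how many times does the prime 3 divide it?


Factorize 92610 by dividing by 3 repeatedly.
Division steps: 3 divides 92610 exactly 3 time(s).
Exponent of 3 = 3

3


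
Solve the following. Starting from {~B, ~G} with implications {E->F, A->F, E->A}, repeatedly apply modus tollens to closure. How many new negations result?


Initial negated facts: {~B, ~G}
Apply modus tollens to closure:
  (no implication fires)
Final negated: {~B, ~G}
New negations: {(none)}
Count = 0

0


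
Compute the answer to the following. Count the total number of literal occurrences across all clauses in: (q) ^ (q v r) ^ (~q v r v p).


Counting literals in each clause:
Clause 1: 1 literal(s)
Clause 2: 2 literal(s)
Clause 3: 3 literal(s)
Total = 6

6


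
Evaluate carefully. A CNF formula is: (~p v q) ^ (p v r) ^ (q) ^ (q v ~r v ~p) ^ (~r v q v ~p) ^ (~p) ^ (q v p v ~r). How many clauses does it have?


A CNF formula is a conjunction of clauses.
Clauses are separated by ^.
Counting the conjuncts: 7 clauses.

7


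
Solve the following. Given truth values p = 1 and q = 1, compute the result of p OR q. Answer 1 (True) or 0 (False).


p = 1, q = 1
Operation: p OR q
Evaluate: 1 OR 1 = 1

1


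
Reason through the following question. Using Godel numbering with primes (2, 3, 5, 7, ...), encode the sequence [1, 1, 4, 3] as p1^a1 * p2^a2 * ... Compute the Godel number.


Encode each element as an exponent of the corresponding prime:
  2^1 = 2
  3^1 = 3
  5^4 = 625
  7^3 = 343
Product = 2 * 3 * 625 * 343 = 1286250

1286250


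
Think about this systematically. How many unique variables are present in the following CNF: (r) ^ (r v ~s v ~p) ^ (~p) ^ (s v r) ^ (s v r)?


Identify each variable that appears in the formula.
Variables found: p, r, s
Count = 3

3


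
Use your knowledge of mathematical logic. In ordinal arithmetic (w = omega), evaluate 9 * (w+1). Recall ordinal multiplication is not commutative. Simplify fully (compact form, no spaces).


Compute 9 * (w+1).
Ordinal * is associative and left-distributive over +, but NOT commutative; for finite n>1, n*w = w but w*n stays w*n.
By left-distributivity: 9 * (w+1) = 9*w + 9*1 = w + 9 = w+9.
Result = w+9

w+9


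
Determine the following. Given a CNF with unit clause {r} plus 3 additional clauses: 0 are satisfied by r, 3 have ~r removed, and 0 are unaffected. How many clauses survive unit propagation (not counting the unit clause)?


Satisfied (removed): 0
Shortened (remain): 3
Unchanged (remain): 0
Remaining = 3 + 0 = 3

3


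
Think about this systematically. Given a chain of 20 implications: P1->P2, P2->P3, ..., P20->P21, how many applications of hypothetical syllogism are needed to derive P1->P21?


With 20 implications in a chain connecting 21 propositions:
P1->P2, P2->P3, ..., P20->P21
Steps needed = (number of implications) - 1 = 20 - 1 = 19

19


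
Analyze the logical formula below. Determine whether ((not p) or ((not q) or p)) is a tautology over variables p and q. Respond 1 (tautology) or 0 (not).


Check all 4 assignments:
p=0, q=0: 1
p=0, q=1: 1
p=1, q=0: 1
p=1, q=1: 1
Satisfying count = 4/4.
Tautology iff count = 4: yes.

1


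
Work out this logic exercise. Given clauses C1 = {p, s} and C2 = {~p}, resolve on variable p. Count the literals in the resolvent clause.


Remove p from C1 and ~p from C2.
C1 remainder: {s}
C2 remainder: {}
Union (resolvent): {s}
Resolvent has 1 literal(s).

1


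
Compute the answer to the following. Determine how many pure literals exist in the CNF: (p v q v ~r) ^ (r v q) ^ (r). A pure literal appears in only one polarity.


Check each variable for pure literal status:
p: pure positive
q: pure positive
r: mixed (not pure)
Pure literal count = 2

2


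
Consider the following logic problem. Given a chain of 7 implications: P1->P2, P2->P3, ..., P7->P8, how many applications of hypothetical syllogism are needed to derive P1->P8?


With 7 implications in a chain connecting 8 propositions:
P1->P2, P2->P3, ..., P7->P8
Steps needed = (number of implications) - 1 = 7 - 1 = 6

6


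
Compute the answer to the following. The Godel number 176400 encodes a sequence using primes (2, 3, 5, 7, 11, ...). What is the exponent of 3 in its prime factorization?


Factorize 176400 by dividing by 3 repeatedly.
Division steps: 3 divides 176400 exactly 2 time(s).
Exponent of 3 = 2

2


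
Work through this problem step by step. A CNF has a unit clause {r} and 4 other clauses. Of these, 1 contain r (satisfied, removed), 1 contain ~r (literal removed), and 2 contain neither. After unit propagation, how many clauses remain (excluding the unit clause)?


Satisfied (removed): 1
Shortened (remain): 1
Unchanged (remain): 2
Remaining = 1 + 2 = 3

3


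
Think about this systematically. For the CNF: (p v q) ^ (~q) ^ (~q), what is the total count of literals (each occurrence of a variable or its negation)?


Counting literals in each clause:
Clause 1: 2 literal(s)
Clause 2: 1 literal(s)
Clause 3: 1 literal(s)
Total = 4

4


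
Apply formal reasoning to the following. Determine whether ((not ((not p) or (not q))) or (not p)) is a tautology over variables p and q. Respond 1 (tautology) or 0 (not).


Check all 4 assignments:
p=0, q=0: 1
p=0, q=1: 1
p=1, q=0: 0
p=1, q=1: 1
Satisfying count = 3/4.
Tautology iff count = 4: no.

0


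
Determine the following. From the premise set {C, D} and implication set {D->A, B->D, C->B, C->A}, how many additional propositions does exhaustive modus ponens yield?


Initial facts: {C, D}
Apply modus ponens to closure:
  D and D->A  =>  A
  C and C->B  =>  B
Final known: {A, B, C, D}
New propositions: {A, B}
Count = 2

2


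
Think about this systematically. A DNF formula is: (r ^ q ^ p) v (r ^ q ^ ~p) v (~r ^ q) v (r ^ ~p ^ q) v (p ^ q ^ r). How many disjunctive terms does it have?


A DNF formula is a disjunction of terms (conjunctions).
Terms are separated by v.
Counting the disjuncts: 5 terms.

5


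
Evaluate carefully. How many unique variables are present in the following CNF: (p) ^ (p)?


Identify each variable that appears in the formula.
Variables found: p
Count = 1

1


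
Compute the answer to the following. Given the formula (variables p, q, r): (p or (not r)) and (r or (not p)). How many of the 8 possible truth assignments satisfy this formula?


Evaluate all 8 assignments for p, q, r:
p=0, q=0, r=0: 1
p=0, q=0, r=1: 0
p=0, q=1, r=0: 1
p=0, q=1, r=1: 0
p=1, q=0, r=0: 0
p=1, q=0, r=1: 1
p=1, q=1, r=0: 0
p=1, q=1, r=1: 1
Satisfying count = 4

4


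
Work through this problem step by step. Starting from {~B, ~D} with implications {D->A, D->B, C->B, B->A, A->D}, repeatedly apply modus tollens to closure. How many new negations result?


Initial negated facts: {~B, ~D}
Apply modus tollens to closure:
  ~B and C->B  =>  ~C
  ~D and A->D  =>  ~A
Final negated: {~A, ~B, ~C, ~D}
New negations: {~A, ~C}
Count = 2

2


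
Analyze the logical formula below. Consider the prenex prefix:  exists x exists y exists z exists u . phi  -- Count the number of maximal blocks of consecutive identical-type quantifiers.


Quantifier-type sequence: E E E E  (A=forall, E=exists)
Group into maximal same-type runs:
  Ex4
Number of blocks = 1

1


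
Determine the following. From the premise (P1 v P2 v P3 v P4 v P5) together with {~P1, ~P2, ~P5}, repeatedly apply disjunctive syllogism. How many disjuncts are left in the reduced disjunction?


Original disjuncts (5): P1, P2, P3, P4, P5
Negated (eliminate): ~P1, ~P2, ~P5
Remaining disjuncts: P3, P4
Count = 5 - 3 = 2

2


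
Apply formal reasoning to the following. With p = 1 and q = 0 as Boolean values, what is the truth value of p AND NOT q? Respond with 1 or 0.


p = 1, q = 0
Operation: p AND NOT q
Evaluate: 1 AND NOT 0 = 1

1


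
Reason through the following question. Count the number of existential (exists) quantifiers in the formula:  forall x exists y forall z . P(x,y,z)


Quantifier prefix: forall x exists y forall z
Mark each quantifier type:
  U E U
Universal count = 2, Existential count = 1
Asked for existential (exists) quantifiers: 1

1


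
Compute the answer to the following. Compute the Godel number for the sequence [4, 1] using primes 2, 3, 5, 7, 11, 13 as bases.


Encode each element as an exponent of the corresponding prime:
  2^4 = 16
  3^1 = 3
Product = 16 * 3 = 48

48


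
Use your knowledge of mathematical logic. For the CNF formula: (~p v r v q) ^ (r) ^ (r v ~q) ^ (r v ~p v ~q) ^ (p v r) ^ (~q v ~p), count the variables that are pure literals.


Check each variable for pure literal status:
p: mixed (not pure)
q: mixed (not pure)
r: pure positive
Pure literal count = 1

1


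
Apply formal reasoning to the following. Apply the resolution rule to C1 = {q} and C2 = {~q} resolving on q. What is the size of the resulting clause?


Remove q from C1 and ~q from C2.
C1 remainder: {}
C2 remainder: {}
Union (resolvent): {} (empty clause)
Resolvent has 0 literal(s).

0


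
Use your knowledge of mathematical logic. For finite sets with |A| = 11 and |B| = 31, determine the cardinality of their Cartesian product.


The Cartesian product A x B contains all ordered pairs (a, b).
|A x B| = |A| * |B| = 11 * 31 = 341

341


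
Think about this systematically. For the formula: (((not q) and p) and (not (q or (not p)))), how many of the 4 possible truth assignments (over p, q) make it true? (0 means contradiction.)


Check all 4 assignments:
p=0, q=0: 0
p=0, q=1: 0
p=1, q=0: 1
p=1, q=1: 0
Count of True = 1

1


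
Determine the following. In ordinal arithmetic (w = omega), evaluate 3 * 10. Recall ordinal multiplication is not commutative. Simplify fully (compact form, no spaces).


Compute 3 * 10.
Ordinal * is associative and left-distributive over +, but NOT commutative; for finite n>1, n*w = w but w*n stays w*n.
Both finite; ordinal * agrees with natural *: 3 * 10 = 30.
Result = 30

30


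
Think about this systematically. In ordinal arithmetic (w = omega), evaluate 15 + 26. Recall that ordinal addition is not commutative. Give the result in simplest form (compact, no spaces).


Compute 15 + 26.
Ordinal + is associative but NOT commutative; for finite n>0, n + w = w but w + n stays w+n.
Both operands finite; ordinal + agrees with natural +: 15 + 26 = 41.
Result = 41

41


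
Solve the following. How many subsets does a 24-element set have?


The power set of a set with n elements has 2^n elements.
|P(S)| = 2^24 = 16777216

16777216


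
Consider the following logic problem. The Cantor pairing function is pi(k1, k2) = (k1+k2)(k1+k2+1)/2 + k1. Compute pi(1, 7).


k1 + k2 = 8
(k1+k2)(k1+k2+1)/2 = 8 * 9 / 2 = 36
pi = 36 + 1 = 37

37


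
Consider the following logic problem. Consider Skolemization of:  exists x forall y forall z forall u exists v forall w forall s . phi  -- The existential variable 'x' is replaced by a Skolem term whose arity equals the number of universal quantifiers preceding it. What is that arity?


Quantifier prefix: exists x forall y forall z forall u exists v forall w forall s
'x' is existentially quantified at position 1.
No universal quantifiers precede it.
Skolem function arity = 0 (a Skolem constant)

0


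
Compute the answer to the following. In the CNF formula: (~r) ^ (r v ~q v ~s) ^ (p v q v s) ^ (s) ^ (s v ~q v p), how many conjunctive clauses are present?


A CNF formula is a conjunction of clauses.
Clauses are separated by ^.
Counting the conjuncts: 5 clauses.

5


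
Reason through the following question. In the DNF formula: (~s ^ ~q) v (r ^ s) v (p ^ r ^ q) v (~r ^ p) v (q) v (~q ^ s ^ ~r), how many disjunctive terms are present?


A DNF formula is a disjunction of terms (conjunctions).
Terms are separated by v.
Counting the disjuncts: 6 terms.

6


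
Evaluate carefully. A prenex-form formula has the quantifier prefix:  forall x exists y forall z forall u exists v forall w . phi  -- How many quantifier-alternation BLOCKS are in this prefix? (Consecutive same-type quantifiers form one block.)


Quantifier-type sequence: A E A A E A  (A=forall, E=exists)
Group into maximal same-type runs:
  Ax1 | Ex1 | Ax2 | Ex1 | Ax1
Number of blocks = 5

5


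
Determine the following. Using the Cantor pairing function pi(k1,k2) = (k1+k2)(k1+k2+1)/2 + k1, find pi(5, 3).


k1 + k2 = 8
(k1+k2)(k1+k2+1)/2 = 8 * 9 / 2 = 36
pi = 36 + 5 = 41

41


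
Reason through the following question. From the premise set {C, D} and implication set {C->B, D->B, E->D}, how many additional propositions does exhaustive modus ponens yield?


Initial facts: {C, D}
Apply modus ponens to closure:
  C and C->B  =>  B
Final known: {B, C, D}
New propositions: {B}
Count = 1

1


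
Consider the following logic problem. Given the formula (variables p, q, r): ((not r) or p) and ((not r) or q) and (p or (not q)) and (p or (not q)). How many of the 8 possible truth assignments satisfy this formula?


Evaluate all 8 assignments for p, q, r:
p=0, q=0, r=0: 1
p=0, q=0, r=1: 0
p=0, q=1, r=0: 0
p=0, q=1, r=1: 0
p=1, q=0, r=0: 1
p=1, q=0, r=1: 0
p=1, q=1, r=0: 1
p=1, q=1, r=1: 1
Satisfying count = 4

4


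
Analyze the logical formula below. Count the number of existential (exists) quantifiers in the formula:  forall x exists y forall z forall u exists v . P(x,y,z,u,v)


Quantifier prefix: forall x exists y forall z forall u exists v
Mark each quantifier type:
  U E U U E
Universal count = 3, Existential count = 2
Asked for existential (exists) quantifiers: 2

2


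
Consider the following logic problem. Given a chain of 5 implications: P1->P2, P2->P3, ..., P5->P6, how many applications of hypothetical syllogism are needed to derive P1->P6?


With 5 implications in a chain connecting 6 propositions:
P1->P2, P2->P3, ..., P5->P6
Steps needed = (number of implications) - 1 = 5 - 1 = 4

4


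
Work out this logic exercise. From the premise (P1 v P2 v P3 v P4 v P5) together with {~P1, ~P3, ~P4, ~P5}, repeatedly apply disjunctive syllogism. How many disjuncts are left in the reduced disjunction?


Original disjuncts (5): P1, P2, P3, P4, P5
Negated (eliminate): ~P1, ~P3, ~P4, ~P5
Remaining disjuncts: P2
Count = 5 - 4 = 1

1


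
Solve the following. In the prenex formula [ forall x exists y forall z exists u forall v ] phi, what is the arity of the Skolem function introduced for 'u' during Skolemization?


Quantifier prefix: forall x exists y forall z exists u forall v
'u' is existentially quantified at position 4.
Universal variables preceding it: x, z
Skolem function arity = 2

2


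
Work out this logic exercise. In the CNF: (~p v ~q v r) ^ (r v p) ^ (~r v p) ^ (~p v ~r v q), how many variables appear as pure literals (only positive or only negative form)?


Check each variable for pure literal status:
p: mixed (not pure)
q: mixed (not pure)
r: mixed (not pure)
Pure literal count = 0

0


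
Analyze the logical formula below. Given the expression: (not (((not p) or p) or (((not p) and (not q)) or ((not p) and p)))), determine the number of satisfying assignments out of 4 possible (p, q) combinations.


Check all 4 assignments:
p=0, q=0: 0
p=0, q=1: 0
p=1, q=0: 0
p=1, q=1: 0
Count of True = 0

0


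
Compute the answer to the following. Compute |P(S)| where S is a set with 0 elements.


The power set of a set with n elements has 2^n elements.
|P(S)| = 2^0 = 1

1


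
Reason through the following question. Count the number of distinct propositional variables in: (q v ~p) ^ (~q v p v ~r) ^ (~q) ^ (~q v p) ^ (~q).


Identify each variable that appears in the formula.
Variables found: p, q, r
Count = 3

3


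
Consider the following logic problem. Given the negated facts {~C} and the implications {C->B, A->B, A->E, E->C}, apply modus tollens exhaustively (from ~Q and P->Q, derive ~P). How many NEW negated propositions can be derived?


Initial negated facts: {~C}
Apply modus tollens to closure:
  ~C and E->C  =>  ~E
  ~E and A->E  =>  ~A
Final negated: {~A, ~C, ~E}
New negations: {~A, ~E}
Count = 2

2


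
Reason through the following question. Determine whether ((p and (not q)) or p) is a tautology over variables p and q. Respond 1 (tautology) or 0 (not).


Check all 4 assignments:
p=0, q=0: 0
p=0, q=1: 0
p=1, q=0: 1
p=1, q=1: 1
Satisfying count = 2/4.
Tautology iff count = 4: no.

0


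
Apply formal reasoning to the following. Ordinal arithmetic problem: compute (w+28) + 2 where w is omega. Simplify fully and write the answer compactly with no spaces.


Compute (w+28) + 2.
Ordinal + is associative but NOT commutative; for finite n>0, n + w = w but w + n stays w+n.
By associativity: (w+28) + 2 = w + (28+2) = w+30.
Result = w+30

w+30


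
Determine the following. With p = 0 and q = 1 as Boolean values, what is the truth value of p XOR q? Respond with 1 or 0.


p = 0, q = 1
Operation: p XOR q
Evaluate: 0 XOR 1 = 1

1


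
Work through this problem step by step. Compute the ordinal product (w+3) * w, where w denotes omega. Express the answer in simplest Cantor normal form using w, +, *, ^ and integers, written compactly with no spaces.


Compute (w+3) * w.
Ordinal * is associative and left-distributive over +, but NOT commutative; for finite n>1, n*w = w but w*n stays w*n.
(w+3) * w = sup{(w+3)*k : k<w} = sup{w*k+3} = w^2 (the +3 tail is absorbed in the limit).
Result = w^2

w^2


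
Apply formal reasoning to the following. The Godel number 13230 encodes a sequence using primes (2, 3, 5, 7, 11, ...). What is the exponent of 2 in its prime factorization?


Factorize 13230 by dividing by 2 repeatedly.
Division steps: 2 divides 13230 exactly 1 time(s).
Exponent of 2 = 1

1


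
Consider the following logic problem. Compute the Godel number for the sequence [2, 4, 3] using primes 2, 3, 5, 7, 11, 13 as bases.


Encode each element as an exponent of the corresponding prime:
  2^2 = 4
  3^4 = 81
  5^3 = 125
Product = 4 * 81 * 125 = 40500

40500


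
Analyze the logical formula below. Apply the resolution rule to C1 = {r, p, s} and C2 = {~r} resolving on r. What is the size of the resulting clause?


Remove r from C1 and ~r from C2.
C1 remainder: {p, s}
C2 remainder: {}
Union (resolvent): {p, s}
Resolvent has 2 literal(s).

2


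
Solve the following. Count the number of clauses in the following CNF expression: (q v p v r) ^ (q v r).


A CNF formula is a conjunction of clauses.
Clauses are separated by ^.
Counting the conjuncts: 2 clauses.

2


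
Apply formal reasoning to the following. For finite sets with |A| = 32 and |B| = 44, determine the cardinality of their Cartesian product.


The Cartesian product A x B contains all ordered pairs (a, b).
|A x B| = |A| * |B| = 32 * 44 = 1408

1408


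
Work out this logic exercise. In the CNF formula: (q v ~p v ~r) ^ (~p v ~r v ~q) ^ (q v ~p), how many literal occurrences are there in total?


Counting literals in each clause:
Clause 1: 3 literal(s)
Clause 2: 3 literal(s)
Clause 3: 2 literal(s)
Total = 8

8


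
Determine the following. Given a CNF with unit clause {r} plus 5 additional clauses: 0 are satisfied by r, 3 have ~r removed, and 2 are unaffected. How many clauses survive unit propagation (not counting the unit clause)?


Satisfied (removed): 0
Shortened (remain): 3
Unchanged (remain): 2
Remaining = 3 + 2 = 5

5


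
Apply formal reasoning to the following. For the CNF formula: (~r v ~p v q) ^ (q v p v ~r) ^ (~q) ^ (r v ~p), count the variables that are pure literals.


Check each variable for pure literal status:
p: mixed (not pure)
q: mixed (not pure)
r: mixed (not pure)
Pure literal count = 0

0


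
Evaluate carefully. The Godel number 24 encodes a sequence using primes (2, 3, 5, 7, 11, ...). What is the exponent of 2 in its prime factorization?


Factorize 24 by dividing by 2 repeatedly.
Division steps: 2 divides 24 exactly 3 time(s).
Exponent of 2 = 3

3


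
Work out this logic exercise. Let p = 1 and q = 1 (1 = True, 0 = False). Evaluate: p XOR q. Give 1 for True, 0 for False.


p = 1, q = 1
Operation: p XOR q
Evaluate: 1 XOR 1 = 0

0


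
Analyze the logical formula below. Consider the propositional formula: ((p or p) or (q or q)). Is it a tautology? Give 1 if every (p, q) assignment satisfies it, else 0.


Check all 4 assignments:
p=0, q=0: 0
p=0, q=1: 1
p=1, q=0: 1
p=1, q=1: 1
Satisfying count = 3/4.
Tautology iff count = 4: no.

0


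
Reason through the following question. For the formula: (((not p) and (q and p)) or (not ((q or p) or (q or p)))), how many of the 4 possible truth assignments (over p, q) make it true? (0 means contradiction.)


Check all 4 assignments:
p=0, q=0: 1
p=0, q=1: 0
p=1, q=0: 0
p=1, q=1: 0
Count of True = 1

1


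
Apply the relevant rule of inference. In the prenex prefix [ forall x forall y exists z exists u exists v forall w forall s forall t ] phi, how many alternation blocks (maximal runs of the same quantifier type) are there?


Quantifier-type sequence: A A E E E A A A  (A=forall, E=exists)
Group into maximal same-type runs:
  Ax2 | Ex3 | Ax3
Number of blocks = 3

3


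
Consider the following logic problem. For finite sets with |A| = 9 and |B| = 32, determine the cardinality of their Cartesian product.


The Cartesian product A x B contains all ordered pairs (a, b).
|A x B| = |A| * |B| = 9 * 32 = 288

288


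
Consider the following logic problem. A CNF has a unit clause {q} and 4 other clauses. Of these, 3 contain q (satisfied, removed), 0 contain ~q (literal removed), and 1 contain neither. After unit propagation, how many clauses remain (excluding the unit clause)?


Satisfied (removed): 3
Shortened (remain): 0
Unchanged (remain): 1
Remaining = 0 + 1 = 1

1


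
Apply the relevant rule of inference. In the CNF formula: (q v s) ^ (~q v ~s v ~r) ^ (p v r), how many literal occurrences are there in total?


Counting literals in each clause:
Clause 1: 2 literal(s)
Clause 2: 3 literal(s)
Clause 3: 2 literal(s)
Total = 7

7


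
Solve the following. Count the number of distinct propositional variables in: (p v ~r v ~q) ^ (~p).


Identify each variable that appears in the formula.
Variables found: p, q, r
Count = 3

3


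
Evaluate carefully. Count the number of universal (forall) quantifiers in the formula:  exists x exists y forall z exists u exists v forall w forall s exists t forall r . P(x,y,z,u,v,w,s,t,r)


Quantifier prefix: exists x exists y forall z exists u exists v forall w forall s exists t forall r
Mark each quantifier type:
  E E U E E U U E U
Universal count = 4, Existential count = 5
Asked for universal (forall) quantifiers: 4

4


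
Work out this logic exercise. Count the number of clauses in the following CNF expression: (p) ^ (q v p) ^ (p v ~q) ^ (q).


A CNF formula is a conjunction of clauses.
Clauses are separated by ^.
Counting the conjuncts: 4 clauses.

4


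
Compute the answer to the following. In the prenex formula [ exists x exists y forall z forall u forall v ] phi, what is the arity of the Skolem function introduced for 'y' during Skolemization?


Quantifier prefix: exists x exists y forall z forall u forall v
'y' is existentially quantified at position 2.
No universal quantifiers precede it.
Skolem function arity = 0 (a Skolem constant)

0


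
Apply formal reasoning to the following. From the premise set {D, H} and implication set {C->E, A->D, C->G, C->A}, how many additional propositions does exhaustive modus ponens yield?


Initial facts: {D, H}
Apply modus ponens to closure:
  (no implication fires)
Final known: {D, H}
New propositions: {(none)}
Count = 0

0


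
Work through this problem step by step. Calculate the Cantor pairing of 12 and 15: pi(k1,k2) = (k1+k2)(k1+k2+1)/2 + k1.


k1 + k2 = 27
(k1+k2)(k1+k2+1)/2 = 27 * 28 / 2 = 378
pi = 378 + 12 = 390

390


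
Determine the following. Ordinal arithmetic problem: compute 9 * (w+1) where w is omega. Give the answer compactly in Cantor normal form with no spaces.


Compute 9 * (w+1).
Ordinal * is associative and left-distributive over +, but NOT commutative; for finite n>1, n*w = w but w*n stays w*n.
By left-distributivity: 9 * (w+1) = 9*w + 9*1 = w + 9 = w+9.
Result = w+9

w+9


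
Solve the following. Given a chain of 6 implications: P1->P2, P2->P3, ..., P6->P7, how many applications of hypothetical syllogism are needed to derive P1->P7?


With 6 implications in a chain connecting 7 propositions:
P1->P2, P2->P3, ..., P6->P7
Steps needed = (number of implications) - 1 = 6 - 1 = 5

5


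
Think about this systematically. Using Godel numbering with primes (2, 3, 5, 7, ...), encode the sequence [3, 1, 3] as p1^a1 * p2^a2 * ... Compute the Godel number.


Encode each element as an exponent of the corresponding prime:
  2^3 = 8
  3^1 = 3
  5^3 = 125
Product = 8 * 3 * 125 = 3000

3000


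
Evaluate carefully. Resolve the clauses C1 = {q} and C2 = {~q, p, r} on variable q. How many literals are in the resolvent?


Remove q from C1 and ~q from C2.
C1 remainder: {}
C2 remainder: {p, r}
Union (resolvent): {p, r}
Resolvent has 2 literal(s).

2


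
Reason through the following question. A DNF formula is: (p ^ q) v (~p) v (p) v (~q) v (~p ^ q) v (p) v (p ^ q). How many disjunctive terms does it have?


A DNF formula is a disjunction of terms (conjunctions).
Terms are separated by v.
Counting the disjuncts: 7 terms.

7


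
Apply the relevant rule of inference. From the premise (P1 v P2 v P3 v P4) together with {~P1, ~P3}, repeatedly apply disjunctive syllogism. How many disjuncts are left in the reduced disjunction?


Original disjuncts (4): P1, P2, P3, P4
Negated (eliminate): ~P1, ~P3
Remaining disjuncts: P2, P4
Count = 4 - 2 = 2

2


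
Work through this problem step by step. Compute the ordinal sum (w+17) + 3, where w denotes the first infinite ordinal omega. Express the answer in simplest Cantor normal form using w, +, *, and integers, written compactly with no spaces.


Compute (w+17) + 3.
Ordinal + is associative but NOT commutative; for finite n>0, n + w = w but w + n stays w+n.
By associativity: (w+17) + 3 = w + (17+3) = w+20.
Result = w+20

w+20


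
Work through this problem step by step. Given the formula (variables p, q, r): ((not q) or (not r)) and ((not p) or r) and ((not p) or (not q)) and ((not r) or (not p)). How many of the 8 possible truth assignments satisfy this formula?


Evaluate all 8 assignments for p, q, r:
p=0, q=0, r=0: 1
p=0, q=0, r=1: 1
p=0, q=1, r=0: 1
p=0, q=1, r=1: 0
p=1, q=0, r=0: 0
p=1, q=0, r=1: 0
p=1, q=1, r=0: 0
p=1, q=1, r=1: 0
Satisfying count = 3

3


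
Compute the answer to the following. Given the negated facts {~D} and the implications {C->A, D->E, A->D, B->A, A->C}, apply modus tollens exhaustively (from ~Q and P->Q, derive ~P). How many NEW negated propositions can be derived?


Initial negated facts: {~D}
Apply modus tollens to closure:
  ~D and A->D  =>  ~A
  ~A and B->A  =>  ~B
  ~A and C->A  =>  ~C
Final negated: {~A, ~B, ~C, ~D}
New negations: {~A, ~B, ~C}
Count = 3

3


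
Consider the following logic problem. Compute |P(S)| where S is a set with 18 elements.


The power set of a set with n elements has 2^n elements.
|P(S)| = 2^18 = 262144

262144


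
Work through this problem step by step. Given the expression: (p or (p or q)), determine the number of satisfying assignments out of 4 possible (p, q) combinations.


Check all 4 assignments:
p=0, q=0: 0
p=0, q=1: 1
p=1, q=0: 1
p=1, q=1: 1
Count of True = 3

3


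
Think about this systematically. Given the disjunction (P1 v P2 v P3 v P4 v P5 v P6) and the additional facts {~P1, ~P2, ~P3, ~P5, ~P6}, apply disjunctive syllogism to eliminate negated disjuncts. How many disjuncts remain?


Original disjuncts (6): P1, P2, P3, P4, P5, P6
Negated (eliminate): ~P1, ~P2, ~P3, ~P5, ~P6
Remaining disjuncts: P4
Count = 6 - 5 = 1

1


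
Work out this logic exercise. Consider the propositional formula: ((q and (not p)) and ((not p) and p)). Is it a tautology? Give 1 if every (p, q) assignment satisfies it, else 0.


Check all 4 assignments:
p=0, q=0: 0
p=0, q=1: 0
p=1, q=0: 0
p=1, q=1: 0
Satisfying count = 0/4.
Tautology iff count = 4: no.

0


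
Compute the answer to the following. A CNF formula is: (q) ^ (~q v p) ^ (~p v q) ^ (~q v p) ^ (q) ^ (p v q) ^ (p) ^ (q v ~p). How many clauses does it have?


A CNF formula is a conjunction of clauses.
Clauses are separated by ^.
Counting the conjuncts: 8 clauses.

8


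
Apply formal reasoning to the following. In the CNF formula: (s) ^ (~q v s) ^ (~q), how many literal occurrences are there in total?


Counting literals in each clause:
Clause 1: 1 literal(s)
Clause 2: 2 literal(s)
Clause 3: 1 literal(s)
Total = 4

4


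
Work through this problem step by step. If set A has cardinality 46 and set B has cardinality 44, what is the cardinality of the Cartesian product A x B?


The Cartesian product A x B contains all ordered pairs (a, b).
|A x B| = |A| * |B| = 46 * 44 = 2024

2024


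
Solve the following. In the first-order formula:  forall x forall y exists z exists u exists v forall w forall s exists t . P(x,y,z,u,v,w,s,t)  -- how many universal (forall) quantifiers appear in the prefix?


Quantifier prefix: forall x forall y exists z exists u exists v forall w forall s exists t
Mark each quantifier type:
  U U E E E U U E
Universal count = 4, Existential count = 4
Asked for universal (forall) quantifiers: 4

4


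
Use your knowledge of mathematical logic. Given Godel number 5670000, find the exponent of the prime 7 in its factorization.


Factorize 5670000 by dividing by 7 repeatedly.
Division steps: 7 divides 5670000 exactly 1 time(s).
Exponent of 7 = 1

1


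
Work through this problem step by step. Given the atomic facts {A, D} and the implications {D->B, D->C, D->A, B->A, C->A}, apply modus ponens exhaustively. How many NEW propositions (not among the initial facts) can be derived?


Initial facts: {A, D}
Apply modus ponens to closure:
  D and D->B  =>  B
  D and D->C  =>  C
Final known: {A, B, C, D}
New propositions: {B, C}
Count = 2

2


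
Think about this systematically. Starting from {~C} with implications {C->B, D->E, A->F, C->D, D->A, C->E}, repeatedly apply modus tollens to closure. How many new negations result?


Initial negated facts: {~C}
Apply modus tollens to closure:
  (no implication fires)
Final negated: {~C}
New negations: {(none)}
Count = 0

0


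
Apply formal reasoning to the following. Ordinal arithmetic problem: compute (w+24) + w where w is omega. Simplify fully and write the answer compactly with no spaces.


Compute (w+24) + w.
Ordinal + is associative but NOT commutative; for finite n>0, n + w = w but w + n stays w+n.
(w+24) + w = w + (24+w) = w + w = w*2 (the finite tail 24 is absorbed by the right w).
Result = w*2

w*2


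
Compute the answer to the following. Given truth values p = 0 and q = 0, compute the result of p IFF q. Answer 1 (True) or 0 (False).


p = 0, q = 0
Operation: p IFF q
Evaluate: 0 IFF 0 = 1

1


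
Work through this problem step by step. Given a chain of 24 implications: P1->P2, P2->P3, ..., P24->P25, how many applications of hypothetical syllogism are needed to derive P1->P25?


With 24 implications in a chain connecting 25 propositions:
P1->P2, P2->P3, ..., P24->P25
Steps needed = (number of implications) - 1 = 24 - 1 = 23

23


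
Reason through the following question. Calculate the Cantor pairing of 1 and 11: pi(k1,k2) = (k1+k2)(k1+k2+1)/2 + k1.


k1 + k2 = 12
(k1+k2)(k1+k2+1)/2 = 12 * 13 / 2 = 78
pi = 78 + 1 = 79

79


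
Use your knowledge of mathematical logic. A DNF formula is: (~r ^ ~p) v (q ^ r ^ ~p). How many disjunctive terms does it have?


A DNF formula is a disjunction of terms (conjunctions).
Terms are separated by v.
Counting the disjuncts: 2 terms.

2


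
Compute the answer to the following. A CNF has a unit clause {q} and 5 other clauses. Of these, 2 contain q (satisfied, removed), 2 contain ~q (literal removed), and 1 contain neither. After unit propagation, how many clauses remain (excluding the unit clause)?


Satisfied (removed): 2
Shortened (remain): 2
Unchanged (remain): 1
Remaining = 2 + 1 = 3

3


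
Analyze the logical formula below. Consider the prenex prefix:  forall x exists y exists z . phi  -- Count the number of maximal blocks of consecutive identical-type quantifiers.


Quantifier-type sequence: A E E  (A=forall, E=exists)
Group into maximal same-type runs:
  Ax1 | Ex2
Number of blocks = 2

2


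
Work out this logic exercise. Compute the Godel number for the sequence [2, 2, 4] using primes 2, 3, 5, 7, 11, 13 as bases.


Encode each element as an exponent of the corresponding prime:
  2^2 = 4
  3^2 = 9
  5^4 = 625
Product = 4 * 9 * 625 = 22500

22500


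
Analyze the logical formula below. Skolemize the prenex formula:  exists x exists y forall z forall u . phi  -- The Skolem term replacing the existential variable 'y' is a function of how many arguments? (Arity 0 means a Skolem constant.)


Quantifier prefix: exists x exists y forall z forall u
'y' is existentially quantified at position 2.
No universal quantifiers precede it.
Skolem function arity = 0 (a Skolem constant)

0


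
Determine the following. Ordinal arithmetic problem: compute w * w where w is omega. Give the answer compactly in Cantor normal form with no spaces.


Compute w * w.
Ordinal * is associative and left-distributive over +, but NOT commutative; for finite n>1, n*w = w but w*n stays w*n.
w * w = w^2 by definition.
Result = w^2

w^2


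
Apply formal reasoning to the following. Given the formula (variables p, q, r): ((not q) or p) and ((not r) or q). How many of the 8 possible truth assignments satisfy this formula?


Evaluate all 8 assignments for p, q, r:
p=0, q=0, r=0: 1
p=0, q=0, r=1: 0
p=0, q=1, r=0: 0
p=0, q=1, r=1: 0
p=1, q=0, r=0: 1
p=1, q=0, r=1: 0
p=1, q=1, r=0: 1
p=1, q=1, r=1: 1
Satisfying count = 4

4


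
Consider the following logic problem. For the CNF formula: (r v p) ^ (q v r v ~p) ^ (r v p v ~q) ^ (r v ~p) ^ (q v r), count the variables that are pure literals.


Check each variable for pure literal status:
p: mixed (not pure)
q: mixed (not pure)
r: pure positive
Pure literal count = 1

1


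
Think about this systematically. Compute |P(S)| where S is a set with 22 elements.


The power set of a set with n elements has 2^n elements.
|P(S)| = 2^22 = 4194304

4194304


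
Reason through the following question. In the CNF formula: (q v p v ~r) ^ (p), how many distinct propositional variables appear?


Identify each variable that appears in the formula.
Variables found: p, q, r
Count = 3

3


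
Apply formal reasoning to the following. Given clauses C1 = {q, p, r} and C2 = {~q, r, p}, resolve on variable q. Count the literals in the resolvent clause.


Remove q from C1 and ~q from C2.
C1 remainder: {p, r}
C2 remainder: {r, p}
Union (resolvent): {p, r}
Resolvent has 2 literal(s).

2


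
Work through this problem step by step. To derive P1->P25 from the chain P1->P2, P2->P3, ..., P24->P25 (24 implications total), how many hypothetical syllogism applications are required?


With 24 implications in a chain connecting 25 propositions:
P1->P2, P2->P3, ..., P24->P25
Steps needed = (number of implications) - 1 = 24 - 1 = 23

23


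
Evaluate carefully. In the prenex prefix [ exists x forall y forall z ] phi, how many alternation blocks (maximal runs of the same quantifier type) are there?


Quantifier-type sequence: E A A  (A=forall, E=exists)
Group into maximal same-type runs:
  Ex1 | Ax2
Number of blocks = 2

2


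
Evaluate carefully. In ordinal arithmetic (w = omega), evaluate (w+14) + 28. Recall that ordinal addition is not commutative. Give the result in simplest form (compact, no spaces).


Compute (w+14) + 28.
Ordinal + is associative but NOT commutative; for finite n>0, n + w = w but w + n stays w+n.
By associativity: (w+14) + 28 = w + (14+28) = w+42.
Result = w+42

w+42


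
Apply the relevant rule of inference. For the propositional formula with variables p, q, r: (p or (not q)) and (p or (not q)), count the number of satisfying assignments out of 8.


Evaluate all 8 assignments for p, q, r:
p=0, q=0, r=0: 1
p=0, q=0, r=1: 1
p=0, q=1, r=0: 0
p=0, q=1, r=1: 0
p=1, q=0, r=0: 1
p=1, q=0, r=1: 1
p=1, q=1, r=0: 1
p=1, q=1, r=1: 1
Satisfying count = 6

6


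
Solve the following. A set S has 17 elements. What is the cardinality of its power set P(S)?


The power set of a set with n elements has 2^n elements.
|P(S)| = 2^17 = 131072

131072


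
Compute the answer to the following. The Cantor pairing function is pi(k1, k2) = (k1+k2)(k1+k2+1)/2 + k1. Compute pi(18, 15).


k1 + k2 = 33
(k1+k2)(k1+k2+1)/2 = 33 * 34 / 2 = 561
pi = 561 + 18 = 579

579


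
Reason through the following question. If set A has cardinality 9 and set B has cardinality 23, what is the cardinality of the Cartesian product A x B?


The Cartesian product A x B contains all ordered pairs (a, b).
|A x B| = |A| * |B| = 9 * 23 = 207

207
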